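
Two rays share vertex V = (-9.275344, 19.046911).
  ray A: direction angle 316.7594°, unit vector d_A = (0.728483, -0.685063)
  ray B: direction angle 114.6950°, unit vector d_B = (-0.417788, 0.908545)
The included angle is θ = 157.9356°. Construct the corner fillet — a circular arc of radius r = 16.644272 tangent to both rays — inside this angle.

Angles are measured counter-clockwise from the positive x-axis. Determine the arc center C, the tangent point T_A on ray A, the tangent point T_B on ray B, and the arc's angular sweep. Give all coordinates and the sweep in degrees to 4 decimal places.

center=(4.4910,28.9489) T_A=(-6.9114,16.8239) T_B=(-10.6311,21.9952) sweep=22.0644

bisector direction at 35.7272° = (0.811806,0.583927)
center distance |VC| = r/sin(θ/2) = 16.644272/sin(78.9678°) = 16.957653
C = V + |VC|·bis = (4.4910,28.9489)
T_A = V + ((C−V)·d_A)·d_A = V + 3.2450·d_A = (-6.9114,16.8239)
T_B = V + ((C−V)·d_B)·d_B = V + 3.2450·d_B = (-10.6311,21.9952)
sweep = 180° − θ = 22.0644°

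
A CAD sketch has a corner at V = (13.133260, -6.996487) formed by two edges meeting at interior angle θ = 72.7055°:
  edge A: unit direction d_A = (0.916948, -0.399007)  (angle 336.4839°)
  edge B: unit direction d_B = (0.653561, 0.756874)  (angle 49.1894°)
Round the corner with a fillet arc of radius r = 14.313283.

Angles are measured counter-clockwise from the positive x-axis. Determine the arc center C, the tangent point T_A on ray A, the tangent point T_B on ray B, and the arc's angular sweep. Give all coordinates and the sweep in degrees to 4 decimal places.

bisector direction at 12.8367° = (0.975007,0.222172)
center distance |VC| = r/sin(θ/2) = 14.313283/sin(36.3528°) = 24.147051
C = V + |VC|·bis = (36.6768,-1.6317)
T_A = V + ((C−V)·d_A)·d_A = V + 19.4476·d_A = (30.9657,-14.7562)
T_B = V + ((C−V)·d_B)·d_B = V + 19.4476·d_B = (25.8435,7.7229)
sweep = 180° − θ = 107.2945°

center=(36.6768,-1.6317) T_A=(30.9657,-14.7562) T_B=(25.8435,7.7229) sweep=107.2945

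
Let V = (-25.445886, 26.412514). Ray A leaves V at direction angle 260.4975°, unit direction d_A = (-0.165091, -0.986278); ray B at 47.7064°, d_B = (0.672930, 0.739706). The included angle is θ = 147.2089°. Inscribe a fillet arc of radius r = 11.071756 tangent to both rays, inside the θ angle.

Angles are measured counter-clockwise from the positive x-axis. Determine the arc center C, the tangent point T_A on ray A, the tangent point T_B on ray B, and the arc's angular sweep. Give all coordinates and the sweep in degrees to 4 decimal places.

center=(-15.0639,21.3717) T_A=(-25.9837,23.1996) T_B=(-23.2537,28.8222) sweep=32.7911

bisector direction at 334.1019° = (0.899573,-0.436771)
center distance |VC| = r/sin(θ/2) = 11.071756/sin(73.6044°) = 11.541063
C = V + |VC|·bis = (-15.0639,21.3717)
T_A = V + ((C−V)·d_A)·d_A = V + 3.2577·d_A = (-25.9837,23.1996)
T_B = V + ((C−V)·d_B)·d_B = V + 3.2577·d_B = (-23.2537,28.8222)
sweep = 180° − θ = 32.7911°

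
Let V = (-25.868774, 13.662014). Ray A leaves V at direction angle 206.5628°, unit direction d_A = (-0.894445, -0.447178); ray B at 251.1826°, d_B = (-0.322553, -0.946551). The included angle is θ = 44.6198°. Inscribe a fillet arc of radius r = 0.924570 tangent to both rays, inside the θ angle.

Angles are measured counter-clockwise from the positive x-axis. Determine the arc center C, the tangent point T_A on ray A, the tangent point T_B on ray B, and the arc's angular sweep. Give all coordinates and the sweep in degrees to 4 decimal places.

bisector direction at 228.8727° = (-0.657734,-0.753250)
center distance |VC| = r/sin(θ/2) = 0.924570/sin(22.3099°) = 2.435540
C = V + |VC|·bis = (-27.4707,11.8274)
T_A = V + ((C−V)·d_A)·d_A = V + 2.2532·d_A = (-27.8842,12.6544)
T_B = V + ((C−V)·d_B)·d_B = V + 2.2532·d_B = (-26.5956,11.5292)
sweep = 180° − θ = 135.3802°

center=(-27.4707,11.8274) T_A=(-27.8842,12.6544) T_B=(-26.5956,11.5292) sweep=135.3802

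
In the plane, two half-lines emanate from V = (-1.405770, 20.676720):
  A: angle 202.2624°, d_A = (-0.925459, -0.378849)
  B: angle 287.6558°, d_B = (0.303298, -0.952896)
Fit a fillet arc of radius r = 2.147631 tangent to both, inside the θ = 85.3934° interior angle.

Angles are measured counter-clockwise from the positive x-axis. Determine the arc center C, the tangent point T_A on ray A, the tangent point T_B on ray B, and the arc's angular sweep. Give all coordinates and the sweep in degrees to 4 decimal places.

bisector direction at 244.9591° = (-0.423265,-0.906006)
center distance |VC| = r/sin(θ/2) = 2.147631/sin(42.6967°) = 3.167049
C = V + |VC|·bis = (-2.7463,17.8074)
T_A = V + ((C−V)·d_A)·d_A = V + 2.3276·d_A = (-3.5599,19.7949)
T_B = V + ((C−V)·d_B)·d_B = V + 2.3276·d_B = (-0.6998,18.4587)
sweep = 180° − θ = 94.6066°

center=(-2.7463,17.8074) T_A=(-3.5599,19.7949) T_B=(-0.6998,18.4587) sweep=94.6066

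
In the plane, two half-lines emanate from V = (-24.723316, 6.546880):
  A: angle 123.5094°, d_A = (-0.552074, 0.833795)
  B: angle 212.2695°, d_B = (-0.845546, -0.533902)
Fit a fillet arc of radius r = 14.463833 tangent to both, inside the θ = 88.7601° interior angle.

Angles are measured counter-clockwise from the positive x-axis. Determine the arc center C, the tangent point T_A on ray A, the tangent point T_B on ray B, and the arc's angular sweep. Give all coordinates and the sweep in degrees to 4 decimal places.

center=(-44.9430,10.8855) T_A=(-32.8831,18.8706) T_B=(-37.2207,-1.3443) sweep=91.2399

bisector direction at 167.8895° = (-0.977745,0.209799)
center distance |VC| = r/sin(θ/2) = 14.463833/sin(44.3800°) = 20.679915
C = V + |VC|·bis = (-44.9430,10.8855)
T_A = V + ((C−V)·d_A)·d_A = V + 14.7803·d_A = (-32.8831,18.8706)
T_B = V + ((C−V)·d_B)·d_B = V + 14.7803·d_B = (-37.2207,-1.3443)
sweep = 180° − θ = 91.2399°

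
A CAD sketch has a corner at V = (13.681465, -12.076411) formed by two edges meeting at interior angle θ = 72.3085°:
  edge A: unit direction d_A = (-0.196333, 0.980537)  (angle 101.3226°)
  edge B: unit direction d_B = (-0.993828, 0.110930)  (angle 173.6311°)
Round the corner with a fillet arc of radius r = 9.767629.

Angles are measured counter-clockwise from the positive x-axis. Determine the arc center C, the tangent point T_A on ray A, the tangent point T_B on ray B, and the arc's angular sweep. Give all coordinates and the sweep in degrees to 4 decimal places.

center=(1.4793,-0.8861) T_A=(11.0569,1.0316) T_B=(0.3958,-10.5935) sweep=107.6915

bisector direction at 137.4768° = (-0.737004,0.675888)
center distance |VC| = r/sin(θ/2) = 9.767629/sin(36.1542°) = 16.556394
C = V + |VC|·bis = (1.4793,-0.8861)
T_A = V + ((C−V)·d_A)·d_A = V + 13.3682·d_A = (11.0569,1.0316)
T_B = V + ((C−V)·d_B)·d_B = V + 13.3682·d_B = (0.3958,-10.5935)
sweep = 180° − θ = 107.6915°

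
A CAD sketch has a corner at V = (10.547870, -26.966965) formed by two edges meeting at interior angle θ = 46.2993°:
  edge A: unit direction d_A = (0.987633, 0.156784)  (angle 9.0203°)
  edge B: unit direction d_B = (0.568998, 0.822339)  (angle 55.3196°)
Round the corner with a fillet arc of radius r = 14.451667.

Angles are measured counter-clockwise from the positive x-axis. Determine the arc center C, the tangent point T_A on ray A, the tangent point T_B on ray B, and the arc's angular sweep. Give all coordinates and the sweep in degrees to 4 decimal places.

center=(41.6643,-7.3947) T_A=(43.9301,-21.6676) T_B=(29.7802,0.8283) sweep=133.7007

bisector direction at 32.1700° = (0.846473,0.532432)
center distance |VC| = r/sin(θ/2) = 14.451667/sin(23.1497°) = 36.760151
C = V + |VC|·bis = (41.6643,-7.3947)
T_A = V + ((C−V)·d_A)·d_A = V + 33.8003·d_A = (43.9301,-21.6676)
T_B = V + ((C−V)·d_B)·d_B = V + 33.8003·d_B = (29.7802,0.8283)
sweep = 180° − θ = 133.7007°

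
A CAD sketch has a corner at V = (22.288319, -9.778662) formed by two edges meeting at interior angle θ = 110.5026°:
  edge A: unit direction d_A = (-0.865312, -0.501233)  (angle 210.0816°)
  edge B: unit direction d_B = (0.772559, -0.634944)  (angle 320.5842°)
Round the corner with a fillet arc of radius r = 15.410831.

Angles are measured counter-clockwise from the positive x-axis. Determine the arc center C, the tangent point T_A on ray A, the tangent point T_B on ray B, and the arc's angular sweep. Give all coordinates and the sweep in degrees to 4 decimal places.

bisector direction at 265.3329° = (-0.081366,-0.996684)
center distance |VC| = r/sin(θ/2) = 15.410831/sin(55.2513°) = 18.755730
C = V + |VC|·bis = (20.7622,-28.4722)
T_A = V + ((C−V)·d_A)·d_A = V + 10.6904·d_A = (13.0378,-15.1370)
T_B = V + ((C−V)·d_B)·d_B = V + 10.6904·d_B = (30.5472,-16.5664)
sweep = 180° − θ = 69.4974°

center=(20.7622,-28.4722) T_A=(13.0378,-15.1370) T_B=(30.5472,-16.5664) sweep=69.4974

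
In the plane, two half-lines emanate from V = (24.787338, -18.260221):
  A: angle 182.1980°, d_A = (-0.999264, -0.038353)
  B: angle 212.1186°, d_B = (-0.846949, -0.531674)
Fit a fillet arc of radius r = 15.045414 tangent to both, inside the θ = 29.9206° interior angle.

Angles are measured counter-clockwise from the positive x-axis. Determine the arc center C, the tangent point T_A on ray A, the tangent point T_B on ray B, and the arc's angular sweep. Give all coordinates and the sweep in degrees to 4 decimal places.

center=(-30.9005,-35.4541) T_A=(-31.4775,-20.4197) T_B=(-22.9012,-48.1968) sweep=150.0794

bisector direction at 197.1583° = (-0.955493,-0.295013)
center distance |VC| = r/sin(θ/2) = 15.045414/sin(14.9603°) = 58.281742
C = V + |VC|·bis = (-30.9005,-35.4541)
T_A = V + ((C−V)·d_A)·d_A = V + 56.3063·d_A = (-31.4775,-20.4197)
T_B = V + ((C−V)·d_B)·d_B = V + 56.3063·d_B = (-22.9012,-48.1968)
sweep = 180° − θ = 150.0794°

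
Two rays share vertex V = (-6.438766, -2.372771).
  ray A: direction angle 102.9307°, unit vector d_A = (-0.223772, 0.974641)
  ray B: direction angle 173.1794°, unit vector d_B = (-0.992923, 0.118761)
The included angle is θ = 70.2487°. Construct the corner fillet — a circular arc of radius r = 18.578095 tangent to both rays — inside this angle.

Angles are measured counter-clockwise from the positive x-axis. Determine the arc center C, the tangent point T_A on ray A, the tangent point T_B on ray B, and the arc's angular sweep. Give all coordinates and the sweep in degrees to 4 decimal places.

bisector direction at 138.0550° = (-0.743787,0.668416)
center distance |VC| = r/sin(θ/2) = 18.578095/sin(35.1243°) = 32.289913
C = V + |VC|·bis = (-30.4556,19.2103)
T_A = V + ((C−V)·d_A)·d_A = V + 26.4101·d_A = (-12.3486,23.3676)
T_B = V + ((C−V)·d_B)·d_B = V + 26.4101·d_B = (-32.6619,0.7637)
sweep = 180° − θ = 109.7513°

center=(-30.4556,19.2103) T_A=(-12.3486,23.3676) T_B=(-32.6619,0.7637) sweep=109.7513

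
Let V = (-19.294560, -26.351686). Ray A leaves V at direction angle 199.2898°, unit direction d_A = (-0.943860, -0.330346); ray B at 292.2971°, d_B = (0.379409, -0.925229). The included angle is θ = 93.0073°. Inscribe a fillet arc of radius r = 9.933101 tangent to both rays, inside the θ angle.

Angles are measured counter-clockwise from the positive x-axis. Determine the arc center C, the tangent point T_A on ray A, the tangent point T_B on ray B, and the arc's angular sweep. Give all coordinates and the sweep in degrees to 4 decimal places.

center=(-24.9090,-38.8406) T_A=(-28.1904,-29.4652) T_B=(-15.7186,-35.0719) sweep=86.9927

bisector direction at 245.7935° = (-0.410027,-0.912073)
center distance |VC| = r/sin(θ/2) = 9.933101/sin(46.5037°) = 13.692930
C = V + |VC|·bis = (-24.9090,-38.8406)
T_A = V + ((C−V)·d_A)·d_A = V + 9.4250·d_A = (-28.1904,-29.4652)
T_B = V + ((C−V)·d_B)·d_B = V + 9.4250·d_B = (-15.7186,-35.0719)
sweep = 180° − θ = 86.9927°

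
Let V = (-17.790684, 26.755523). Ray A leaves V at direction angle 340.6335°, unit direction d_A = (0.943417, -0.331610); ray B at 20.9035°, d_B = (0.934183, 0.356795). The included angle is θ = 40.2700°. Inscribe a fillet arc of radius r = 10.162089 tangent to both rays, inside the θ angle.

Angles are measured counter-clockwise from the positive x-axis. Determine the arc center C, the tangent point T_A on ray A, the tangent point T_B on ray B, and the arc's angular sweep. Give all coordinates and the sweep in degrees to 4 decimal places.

center=(11.7276,27.1515) T_A=(8.3578,17.5644) T_B=(8.1018,36.6447) sweep=139.7300

bisector direction at 0.7685° = (0.999910,0.013412)
center distance |VC| = r/sin(θ/2) = 10.162089/sin(20.1350°) = 29.520936
C = V + |VC|·bis = (11.7276,27.1515)
T_A = V + ((C−V)·d_A)·d_A = V + 27.7167·d_A = (8.3578,17.5644)
T_B = V + ((C−V)·d_B)·d_B = V + 27.7167·d_B = (8.1018,36.6447)
sweep = 180° − θ = 139.7300°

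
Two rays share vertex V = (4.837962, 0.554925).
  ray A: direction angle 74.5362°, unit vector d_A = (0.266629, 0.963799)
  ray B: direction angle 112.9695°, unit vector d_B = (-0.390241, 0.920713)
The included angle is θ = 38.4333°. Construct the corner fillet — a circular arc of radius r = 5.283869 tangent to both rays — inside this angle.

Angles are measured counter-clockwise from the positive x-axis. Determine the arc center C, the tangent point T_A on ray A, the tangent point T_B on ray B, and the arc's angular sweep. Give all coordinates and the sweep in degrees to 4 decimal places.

center=(3.7872,16.5740) T_A=(8.8798,15.1652) T_B=(-1.0777,14.5120) sweep=141.5667

bisector direction at 93.7528° = (-0.065453,0.997856)
center distance |VC| = r/sin(θ/2) = 5.283869/sin(19.2167°) = 16.053509
C = V + |VC|·bis = (3.7872,16.5740)
T_A = V + ((C−V)·d_A)·d_A = V + 15.1590·d_A = (8.8798,15.1652)
T_B = V + ((C−V)·d_B)·d_B = V + 15.1590·d_B = (-1.0777,14.5120)
sweep = 180° − θ = 141.5667°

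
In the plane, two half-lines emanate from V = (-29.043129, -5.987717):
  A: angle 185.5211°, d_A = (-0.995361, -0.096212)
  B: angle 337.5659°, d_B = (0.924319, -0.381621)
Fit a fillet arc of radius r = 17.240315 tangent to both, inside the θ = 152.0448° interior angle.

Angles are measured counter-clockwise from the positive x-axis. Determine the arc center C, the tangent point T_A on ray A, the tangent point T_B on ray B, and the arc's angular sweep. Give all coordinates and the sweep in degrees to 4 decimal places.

center=(-31.6558,-23.5609) T_A=(-33.3146,-6.4006) T_B=(-25.0766,-7.6254) sweep=27.9552

bisector direction at 261.5435° = (-0.147058,-0.989128)
center distance |VC| = r/sin(θ/2) = 17.240315/sin(76.0224°) = 17.766373
C = V + |VC|·bis = (-31.6558,-23.5609)
T_A = V + ((C−V)·d_A)·d_A = V + 4.2913·d_A = (-33.3146,-6.4006)
T_B = V + ((C−V)·d_B)·d_B = V + 4.2913·d_B = (-25.0766,-7.6254)
sweep = 180° − θ = 27.9552°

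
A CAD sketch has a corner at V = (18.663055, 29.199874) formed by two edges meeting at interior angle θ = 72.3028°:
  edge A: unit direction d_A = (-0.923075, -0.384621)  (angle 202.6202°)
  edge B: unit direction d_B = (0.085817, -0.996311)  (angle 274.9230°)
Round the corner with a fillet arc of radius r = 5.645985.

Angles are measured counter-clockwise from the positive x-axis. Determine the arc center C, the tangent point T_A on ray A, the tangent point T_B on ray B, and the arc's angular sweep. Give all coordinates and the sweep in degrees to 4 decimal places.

center=(13.7011,21.0159) T_A=(11.5295,26.2275) T_B=(19.3262,21.5004) sweep=107.6972

bisector direction at 238.7716° = (-0.518451,-0.855107)
center distance |VC| = r/sin(θ/2) = 5.645985/sin(36.1514°) = 9.570748
C = V + |VC|·bis = (13.7011,21.0159)
T_A = V + ((C−V)·d_A)·d_A = V + 7.7280·d_A = (11.5295,26.2275)
T_B = V + ((C−V)·d_B)·d_B = V + 7.7280·d_B = (19.3262,21.5004)
sweep = 180° − θ = 107.6972°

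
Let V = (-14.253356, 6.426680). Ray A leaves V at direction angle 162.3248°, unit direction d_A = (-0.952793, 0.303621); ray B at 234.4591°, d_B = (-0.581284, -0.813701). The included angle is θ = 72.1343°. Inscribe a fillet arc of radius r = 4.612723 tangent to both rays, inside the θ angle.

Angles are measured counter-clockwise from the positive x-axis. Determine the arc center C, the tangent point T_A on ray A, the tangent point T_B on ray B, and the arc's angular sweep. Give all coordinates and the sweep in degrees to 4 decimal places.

center=(-21.6881,3.9546) T_A=(-20.2876,8.3496) T_B=(-17.9348,1.2733) sweep=107.8657

bisector direction at 198.3920° = (-0.948920,-0.315516)
center distance |VC| = r/sin(θ/2) = 4.612723/sin(36.0671°) = 7.835000
C = V + |VC|·bis = (-21.6881,3.9546)
T_A = V + ((C−V)·d_A)·d_A = V + 6.3332·d_A = (-20.2876,8.3496)
T_B = V + ((C−V)·d_B)·d_B = V + 6.3332·d_B = (-17.9348,1.2733)
sweep = 180° − θ = 107.8657°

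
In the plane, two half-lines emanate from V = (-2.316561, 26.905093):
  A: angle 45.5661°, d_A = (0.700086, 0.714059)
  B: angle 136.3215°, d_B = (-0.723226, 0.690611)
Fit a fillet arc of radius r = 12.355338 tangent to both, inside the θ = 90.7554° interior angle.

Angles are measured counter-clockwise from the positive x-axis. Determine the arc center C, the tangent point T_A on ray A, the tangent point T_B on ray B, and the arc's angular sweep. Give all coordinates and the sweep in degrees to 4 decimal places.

center=(-2.6025,44.2618) T_A=(6.2199,35.6120) T_B=(-11.1352,35.3261) sweep=89.2446

bisector direction at 90.9438° = (-0.016472,0.999864)
center distance |VC| = r/sin(θ/2) = 12.355338/sin(45.3777°) = 17.359032
C = V + |VC|·bis = (-2.6025,44.2618)
T_A = V + ((C−V)·d_A)·d_A = V + 12.1935·d_A = (6.2199,35.6120)
T_B = V + ((C−V)·d_B)·d_B = V + 12.1935·d_B = (-11.1352,35.3261)
sweep = 180° − θ = 89.2446°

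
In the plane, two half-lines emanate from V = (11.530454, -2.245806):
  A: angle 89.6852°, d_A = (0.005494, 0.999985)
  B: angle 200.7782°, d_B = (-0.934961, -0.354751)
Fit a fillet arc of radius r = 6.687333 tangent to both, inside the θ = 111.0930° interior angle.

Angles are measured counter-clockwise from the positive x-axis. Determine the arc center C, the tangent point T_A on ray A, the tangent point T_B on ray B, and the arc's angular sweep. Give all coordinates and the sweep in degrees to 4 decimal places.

bisector direction at 145.2317° = (-0.821465,0.570259)
center distance |VC| = r/sin(θ/2) = 6.687333/sin(55.5465°) = 8.109932
C = V + |VC|·bis = (4.8684,2.3790)
T_A = V + ((C−V)·d_A)·d_A = V + 4.5881·d_A = (11.5557,2.3422)
T_B = V + ((C−V)·d_B)·d_B = V + 4.5881·d_B = (7.2408,-3.8734)
sweep = 180° − θ = 68.9070°

center=(4.8684,2.3790) T_A=(11.5557,2.3422) T_B=(7.2408,-3.8734) sweep=68.9070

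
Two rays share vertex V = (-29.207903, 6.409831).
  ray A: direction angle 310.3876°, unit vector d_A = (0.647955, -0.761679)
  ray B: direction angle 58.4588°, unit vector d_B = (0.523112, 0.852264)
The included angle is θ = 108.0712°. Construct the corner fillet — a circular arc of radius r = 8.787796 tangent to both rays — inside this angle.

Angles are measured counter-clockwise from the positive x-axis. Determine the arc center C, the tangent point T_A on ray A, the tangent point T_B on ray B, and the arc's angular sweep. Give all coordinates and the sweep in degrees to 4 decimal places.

center=(-18.3828,7.2472) T_A=(-25.0763,1.5531) T_B=(-25.8724,11.8442) sweep=71.9288

bisector direction at 4.4232° = (0.997022,0.077123)
center distance |VC| = r/sin(θ/2) = 8.787796/sin(54.0356°) = 10.857414
C = V + |VC|·bis = (-18.3828,7.2472)
T_A = V + ((C−V)·d_A)·d_A = V + 6.3764·d_A = (-25.0763,1.5531)
T_B = V + ((C−V)·d_B)·d_B = V + 6.3764·d_B = (-25.8724,11.8442)
sweep = 180° − θ = 71.9288°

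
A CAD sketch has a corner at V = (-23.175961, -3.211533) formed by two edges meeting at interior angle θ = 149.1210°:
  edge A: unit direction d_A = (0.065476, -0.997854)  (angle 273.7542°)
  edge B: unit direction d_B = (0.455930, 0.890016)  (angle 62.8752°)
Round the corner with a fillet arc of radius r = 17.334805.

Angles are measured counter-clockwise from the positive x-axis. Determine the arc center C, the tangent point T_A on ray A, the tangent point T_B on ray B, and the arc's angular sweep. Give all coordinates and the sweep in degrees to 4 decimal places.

center=(-5.5649,-6.8539) T_A=(-22.8625,-7.9889) T_B=(-20.9931,1.0496) sweep=30.8790

bisector direction at 348.3147° = (0.979275,-0.202536)
center distance |VC| = r/sin(θ/2) = 17.334805/sin(74.5605°) = 17.983803
C = V + |VC|·bis = (-5.5649,-6.8539)
T_A = V + ((C−V)·d_A)·d_A = V + 4.7877·d_A = (-22.8625,-7.9889)
T_B = V + ((C−V)·d_B)·d_B = V + 4.7877·d_B = (-20.9931,1.0496)
sweep = 180° − θ = 30.8790°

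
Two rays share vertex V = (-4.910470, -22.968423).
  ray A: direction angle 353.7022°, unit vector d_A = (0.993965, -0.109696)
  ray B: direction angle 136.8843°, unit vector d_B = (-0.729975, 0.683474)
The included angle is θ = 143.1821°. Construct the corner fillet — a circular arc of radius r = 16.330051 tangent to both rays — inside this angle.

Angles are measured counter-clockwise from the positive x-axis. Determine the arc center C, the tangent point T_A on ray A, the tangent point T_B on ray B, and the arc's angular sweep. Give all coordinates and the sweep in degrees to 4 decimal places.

center=(2.2832,-7.3331) T_A=(0.4918,-23.5646) T_B=(-8.8780,-19.2537) sweep=36.8179

bisector direction at 65.2933° = (0.417974,0.908459)
center distance |VC| = r/sin(θ/2) = 16.330051/sin(71.5910°) = 17.210784
C = V + |VC|·bis = (2.2832,-7.3331)
T_A = V + ((C−V)·d_A)·d_A = V + 5.4351·d_A = (0.4918,-23.5646)
T_B = V + ((C−V)·d_B)·d_B = V + 5.4351·d_B = (-8.8780,-19.2537)
sweep = 180° − θ = 36.8179°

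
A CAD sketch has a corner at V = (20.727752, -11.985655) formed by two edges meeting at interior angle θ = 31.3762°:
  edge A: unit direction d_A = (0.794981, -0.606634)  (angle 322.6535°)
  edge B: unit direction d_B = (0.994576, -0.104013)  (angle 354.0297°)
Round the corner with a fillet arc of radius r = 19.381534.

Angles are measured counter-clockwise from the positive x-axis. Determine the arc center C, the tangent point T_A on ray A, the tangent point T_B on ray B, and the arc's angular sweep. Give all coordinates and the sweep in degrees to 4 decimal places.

bisector direction at 338.3416° = (0.929401,-0.369072)
center distance |VC| = r/sin(θ/2) = 19.381534/sin(15.6881°) = 71.677140
C = V + |VC|·bis = (87.3445,-38.4397)
T_A = V + ((C−V)·d_A)·d_A = V + 69.0070·d_A = (75.5870,-53.8476)
T_B = V + ((C−V)·d_B)·d_B = V + 69.0070·d_B = (89.3605,-19.1633)
sweep = 180° − θ = 148.6238°

center=(87.3445,-38.4397) T_A=(75.5870,-53.8476) T_B=(89.3605,-19.1633) sweep=148.6238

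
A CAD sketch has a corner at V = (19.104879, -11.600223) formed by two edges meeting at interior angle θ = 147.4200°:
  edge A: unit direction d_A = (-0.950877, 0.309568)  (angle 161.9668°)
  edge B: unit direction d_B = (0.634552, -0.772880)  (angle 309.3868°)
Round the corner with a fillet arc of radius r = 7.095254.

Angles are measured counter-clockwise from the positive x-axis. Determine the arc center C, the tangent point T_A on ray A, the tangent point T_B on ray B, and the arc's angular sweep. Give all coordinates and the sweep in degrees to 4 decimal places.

bisector direction at 235.6768° = (-0.563861,-0.825870)
center distance |VC| = r/sin(θ/2) = 7.095254/sin(73.7100°) = 7.392012
C = V + |VC|·bis = (14.9368,-17.7051)
T_A = V + ((C−V)·d_A)·d_A = V + 2.0735·d_A = (17.1333,-10.9583)
T_B = V + ((C−V)·d_B)·d_B = V + 2.0735·d_B = (20.4206,-13.2028)
sweep = 180° − θ = 32.5800°

center=(14.9368,-17.7051) T_A=(17.1333,-10.9583) T_B=(20.4206,-13.2028) sweep=32.5800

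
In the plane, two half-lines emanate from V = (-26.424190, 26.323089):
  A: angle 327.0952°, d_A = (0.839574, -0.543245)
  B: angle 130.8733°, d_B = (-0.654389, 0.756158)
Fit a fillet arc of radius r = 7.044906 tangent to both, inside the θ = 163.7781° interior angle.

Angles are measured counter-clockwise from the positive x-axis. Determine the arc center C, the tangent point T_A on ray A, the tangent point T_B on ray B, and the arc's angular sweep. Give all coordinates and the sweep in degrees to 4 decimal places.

center=(-21.7541,31.6924) T_A=(-25.5812,25.7777) T_B=(-27.0812,27.0823) sweep=16.2219

bisector direction at 48.9842° = (0.656266,0.754529)
center distance |VC| = r/sin(θ/2) = 7.044906/sin(81.8890°) = 7.116090
C = V + |VC|·bis = (-21.7541,31.6924)
T_A = V + ((C−V)·d_A)·d_A = V + 1.0040·d_A = (-25.5812,25.7777)
T_B = V + ((C−V)·d_B)·d_B = V + 1.0040·d_B = (-27.0812,27.0823)
sweep = 180° − θ = 16.2219°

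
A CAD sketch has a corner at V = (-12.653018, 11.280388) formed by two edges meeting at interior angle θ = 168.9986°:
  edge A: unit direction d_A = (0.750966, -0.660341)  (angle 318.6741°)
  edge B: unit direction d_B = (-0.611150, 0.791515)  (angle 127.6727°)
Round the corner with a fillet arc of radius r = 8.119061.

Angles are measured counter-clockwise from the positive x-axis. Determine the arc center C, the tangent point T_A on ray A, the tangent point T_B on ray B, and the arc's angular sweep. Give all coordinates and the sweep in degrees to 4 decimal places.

bisector direction at 43.1734° = (0.729286,0.684209)
center distance |VC| = r/sin(θ/2) = 8.119061/sin(84.4993°) = 8.156622
C = V + |VC|·bis = (-6.7045,16.8612)
T_A = V + ((C−V)·d_A)·d_A = V + 0.7819·d_A = (-12.0659,10.7641)
T_B = V + ((C−V)·d_B)·d_B = V + 0.7819·d_B = (-13.1309,11.8993)
sweep = 180° − θ = 11.0014°

center=(-6.7045,16.8612) T_A=(-12.0659,10.7641) T_B=(-13.1309,11.8993) sweep=11.0014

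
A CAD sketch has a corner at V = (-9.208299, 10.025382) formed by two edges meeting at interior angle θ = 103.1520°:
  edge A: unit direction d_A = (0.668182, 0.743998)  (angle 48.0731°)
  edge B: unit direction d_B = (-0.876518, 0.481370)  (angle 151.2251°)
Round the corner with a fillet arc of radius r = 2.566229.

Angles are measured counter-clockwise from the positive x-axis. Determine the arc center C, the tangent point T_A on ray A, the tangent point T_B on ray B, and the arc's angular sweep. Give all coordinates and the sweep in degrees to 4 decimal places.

center=(-9.7573,13.2547) T_A=(-7.8481,11.5400) T_B=(-10.9926,11.0053) sweep=76.8480

bisector direction at 99.6491° = (-0.167614,0.985853)
center distance |VC| = r/sin(θ/2) = 2.566229/sin(51.5760°) = 3.275619
C = V + |VC|·bis = (-9.7573,13.2547)
T_A = V + ((C−V)·d_A)·d_A = V + 2.0357·d_A = (-7.8481,11.5400)
T_B = V + ((C−V)·d_B)·d_B = V + 2.0357·d_B = (-10.9926,11.0053)
sweep = 180° − θ = 76.8480°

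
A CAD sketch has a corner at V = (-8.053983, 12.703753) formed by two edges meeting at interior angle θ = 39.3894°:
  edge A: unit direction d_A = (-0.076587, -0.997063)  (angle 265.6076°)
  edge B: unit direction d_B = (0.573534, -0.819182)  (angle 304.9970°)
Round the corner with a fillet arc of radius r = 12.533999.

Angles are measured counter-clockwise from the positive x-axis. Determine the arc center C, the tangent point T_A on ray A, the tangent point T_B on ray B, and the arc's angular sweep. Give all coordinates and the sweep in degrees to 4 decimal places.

center=(1.7614,-23.1696) T_A=(-10.7358,-22.2097) T_B=(12.0290,-15.9810) sweep=140.6106

bisector direction at 285.3023° = (0.263912,-0.964547)
center distance |VC| = r/sin(θ/2) = 12.533999/sin(19.6947°) = 37.191974
C = V + |VC|·bis = (1.7614,-23.1696)
T_A = V + ((C−V)·d_A)·d_A = V + 35.0163·d_A = (-10.7358,-22.2097)
T_B = V + ((C−V)·d_B)·d_B = V + 35.0163·d_B = (12.0290,-15.9810)
sweep = 180° − θ = 140.6106°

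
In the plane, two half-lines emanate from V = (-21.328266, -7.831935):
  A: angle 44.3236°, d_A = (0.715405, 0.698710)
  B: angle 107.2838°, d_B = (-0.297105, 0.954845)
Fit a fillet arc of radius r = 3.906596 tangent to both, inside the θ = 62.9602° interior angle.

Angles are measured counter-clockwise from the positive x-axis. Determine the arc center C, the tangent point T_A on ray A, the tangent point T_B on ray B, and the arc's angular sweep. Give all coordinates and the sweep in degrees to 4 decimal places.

bisector direction at 75.8037° = (0.245245,0.969461)
center distance |VC| = r/sin(θ/2) = 3.906596/sin(31.4801°) = 7.481000
C = V + |VC|·bis = (-19.4936,-0.5794)
T_A = V + ((C−V)·d_A)·d_A = V + 6.3800·d_A = (-16.7640,-3.3742)
T_B = V + ((C−V)·d_B)·d_B = V + 6.3800·d_B = (-23.2238,-1.7401)
sweep = 180° − θ = 117.0398°

center=(-19.4936,-0.5794) T_A=(-16.7640,-3.3742) T_B=(-23.2238,-1.7401) sweep=117.0398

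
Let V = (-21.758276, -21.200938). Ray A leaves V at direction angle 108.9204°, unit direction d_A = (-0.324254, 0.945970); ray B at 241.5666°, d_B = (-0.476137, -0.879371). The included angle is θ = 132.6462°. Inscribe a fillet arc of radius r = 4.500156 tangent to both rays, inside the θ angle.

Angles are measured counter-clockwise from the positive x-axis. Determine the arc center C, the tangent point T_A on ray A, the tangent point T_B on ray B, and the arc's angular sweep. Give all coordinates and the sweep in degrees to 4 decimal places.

bisector direction at 175.2435° = (-0.996556,0.082921)
center distance |VC| = r/sin(θ/2) = 4.500156/sin(66.3231°) = 4.913775
C = V + |VC|·bis = (-26.6551,-20.7935)
T_A = V + ((C−V)·d_A)·d_A = V + 1.9733·d_A = (-22.3981,-19.3343)
T_B = V + ((C−V)·d_B)·d_B = V + 1.9733·d_B = (-22.6978,-22.9362)
sweep = 180° − θ = 47.3538°

center=(-26.6551,-20.7935) T_A=(-22.3981,-19.3343) T_B=(-22.6978,-22.9362) sweep=47.3538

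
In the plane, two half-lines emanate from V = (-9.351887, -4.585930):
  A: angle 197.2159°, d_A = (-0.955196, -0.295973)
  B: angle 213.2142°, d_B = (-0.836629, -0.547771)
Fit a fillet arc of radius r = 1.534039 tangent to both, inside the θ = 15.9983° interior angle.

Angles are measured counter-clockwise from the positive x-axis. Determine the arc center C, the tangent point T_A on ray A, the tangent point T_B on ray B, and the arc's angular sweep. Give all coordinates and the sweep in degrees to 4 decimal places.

bisector direction at 205.2151° = (-0.904715,-0.426017)
center distance |VC| = r/sin(θ/2) = 1.534039/sin(7.9992°) = 11.023689
C = V + |VC|·bis = (-19.3252,-9.2822)
T_A = V + ((C−V)·d_A)·d_A = V + 10.9164·d_A = (-19.7792,-7.8169)
T_B = V + ((C−V)·d_B)·d_B = V + 10.9164·d_B = (-18.4849,-10.5656)
sweep = 180° − θ = 164.0017°

center=(-19.3252,-9.2822) T_A=(-19.7792,-7.8169) T_B=(-18.4849,-10.5656) sweep=164.0017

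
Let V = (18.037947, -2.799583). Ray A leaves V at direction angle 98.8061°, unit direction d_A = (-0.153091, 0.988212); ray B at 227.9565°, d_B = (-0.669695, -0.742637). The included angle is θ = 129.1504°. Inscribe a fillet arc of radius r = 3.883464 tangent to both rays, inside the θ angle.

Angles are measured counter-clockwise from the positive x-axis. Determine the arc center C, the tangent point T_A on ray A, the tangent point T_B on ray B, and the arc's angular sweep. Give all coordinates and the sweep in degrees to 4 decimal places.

center=(13.9176,-1.5698) T_A=(17.7553,-0.9753) T_B=(16.8016,-4.1705) sweep=50.8496

bisector direction at 163.3813° = (-0.958229,0.286001)
center distance |VC| = r/sin(θ/2) = 3.883464/sin(64.5752°) = 4.299912
C = V + |VC|·bis = (13.9176,-1.5698)
T_A = V + ((C−V)·d_A)·d_A = V + 1.8461·d_A = (17.7553,-0.9753)
T_B = V + ((C−V)·d_B)·d_B = V + 1.8461·d_B = (16.8016,-4.1705)
sweep = 180° − θ = 50.8496°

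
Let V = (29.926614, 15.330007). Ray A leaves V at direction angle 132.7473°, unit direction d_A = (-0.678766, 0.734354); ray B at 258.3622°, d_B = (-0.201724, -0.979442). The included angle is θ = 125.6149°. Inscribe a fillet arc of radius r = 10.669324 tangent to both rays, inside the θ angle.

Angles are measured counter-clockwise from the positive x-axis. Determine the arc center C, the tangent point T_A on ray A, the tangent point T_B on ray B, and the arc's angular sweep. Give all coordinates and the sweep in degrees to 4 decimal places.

center=(18.3709,12.1134) T_A=(26.2059,19.3554) T_B=(28.8209,9.9612) sweep=54.3851

bisector direction at 195.5548° = (-0.963375,-0.268159)
center distance |VC| = r/sin(θ/2) = 10.669324/sin(62.8075°) = 11.995069
C = V + |VC|·bis = (18.3709,12.1134)
T_A = V + ((C−V)·d_A)·d_A = V + 5.4815·d_A = (26.2059,19.3554)
T_B = V + ((C−V)·d_B)·d_B = V + 5.4815·d_B = (28.8209,9.9612)
sweep = 180° − θ = 54.3851°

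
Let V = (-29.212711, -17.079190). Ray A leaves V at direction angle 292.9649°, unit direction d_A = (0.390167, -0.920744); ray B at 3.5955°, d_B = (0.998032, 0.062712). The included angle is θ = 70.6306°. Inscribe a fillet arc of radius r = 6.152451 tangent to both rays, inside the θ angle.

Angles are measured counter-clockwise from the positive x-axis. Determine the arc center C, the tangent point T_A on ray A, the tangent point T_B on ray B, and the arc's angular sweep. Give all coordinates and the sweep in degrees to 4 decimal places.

center=(-20.1595,-22.6749) T_A=(-25.8243,-25.0754) T_B=(-20.5453,-16.5346) sweep=109.3694

bisector direction at 328.2802° = (0.850629,-0.525766)
center distance |VC| = r/sin(θ/2) = 6.152451/sin(35.3153°) = 10.642988
C = V + |VC|·bis = (-20.1595,-22.6749)
T_A = V + ((C−V)·d_A)·d_A = V + 8.6845·d_A = (-25.8243,-25.0754)
T_B = V + ((C−V)·d_B)·d_B = V + 8.6845·d_B = (-20.5453,-16.5346)
sweep = 180° − θ = 109.3694°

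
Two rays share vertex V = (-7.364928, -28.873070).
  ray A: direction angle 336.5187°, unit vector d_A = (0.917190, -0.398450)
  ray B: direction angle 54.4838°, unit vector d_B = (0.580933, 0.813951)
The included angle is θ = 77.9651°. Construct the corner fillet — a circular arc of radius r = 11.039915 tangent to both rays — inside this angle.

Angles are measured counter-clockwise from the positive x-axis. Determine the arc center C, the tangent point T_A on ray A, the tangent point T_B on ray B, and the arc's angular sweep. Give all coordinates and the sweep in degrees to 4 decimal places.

center=(9.5459,-24.1829) T_A=(5.1471,-34.3086) T_B=(0.5600,-17.7694) sweep=102.0349

bisector direction at 15.5013° = (0.963625,0.267259)
center distance |VC| = r/sin(θ/2) = 11.039915/sin(38.9826°) = 17.549200
C = V + |VC|·bis = (9.5459,-24.1829)
T_A = V + ((C−V)·d_A)·d_A = V + 13.6417·d_A = (5.1471,-34.3086)
T_B = V + ((C−V)·d_B)·d_B = V + 13.6417·d_B = (0.5600,-17.7694)
sweep = 180° − θ = 102.0349°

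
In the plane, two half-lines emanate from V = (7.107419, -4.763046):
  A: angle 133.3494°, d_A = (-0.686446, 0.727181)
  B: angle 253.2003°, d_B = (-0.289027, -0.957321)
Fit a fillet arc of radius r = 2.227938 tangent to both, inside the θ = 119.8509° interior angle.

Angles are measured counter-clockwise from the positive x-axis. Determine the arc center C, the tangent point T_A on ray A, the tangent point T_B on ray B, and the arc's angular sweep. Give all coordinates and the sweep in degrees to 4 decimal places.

center=(4.6017,-5.3542) T_A=(6.2218,-3.8249) T_B=(6.7345,-5.9982) sweep=60.1491

bisector direction at 193.2748° = (-0.973280,-0.229623)
center distance |VC| = r/sin(θ/2) = 2.227938/sin(59.9254°) = 2.574537
C = V + |VC|·bis = (4.6017,-5.3542)
T_A = V + ((C−V)·d_A)·d_A = V + 1.2902·d_A = (6.2218,-3.8249)
T_B = V + ((C−V)·d_B)·d_B = V + 1.2902·d_B = (6.7345,-5.9982)
sweep = 180° − θ = 60.1491°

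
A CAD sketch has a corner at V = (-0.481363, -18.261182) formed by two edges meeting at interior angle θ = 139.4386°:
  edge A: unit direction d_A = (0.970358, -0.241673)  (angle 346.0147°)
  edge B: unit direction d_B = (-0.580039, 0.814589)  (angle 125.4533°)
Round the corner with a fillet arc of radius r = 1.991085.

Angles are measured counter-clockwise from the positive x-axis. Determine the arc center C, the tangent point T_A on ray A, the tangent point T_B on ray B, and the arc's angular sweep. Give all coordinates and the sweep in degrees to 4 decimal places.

bisector direction at 55.7340° = (0.563036,0.826433)
center distance |VC| = r/sin(θ/2) = 1.991085/sin(69.7193°) = 2.122679
C = V + |VC|·bis = (0.7138,-16.5069)
T_A = V + ((C−V)·d_A)·d_A = V + 0.7358·d_A = (0.2326,-18.4390)
T_B = V + ((C−V)·d_B)·d_B = V + 0.7358·d_B = (-0.9081,-17.6618)
sweep = 180° − θ = 40.5614°

center=(0.7138,-16.5069) T_A=(0.2326,-18.4390) T_B=(-0.9081,-17.6618) sweep=40.5614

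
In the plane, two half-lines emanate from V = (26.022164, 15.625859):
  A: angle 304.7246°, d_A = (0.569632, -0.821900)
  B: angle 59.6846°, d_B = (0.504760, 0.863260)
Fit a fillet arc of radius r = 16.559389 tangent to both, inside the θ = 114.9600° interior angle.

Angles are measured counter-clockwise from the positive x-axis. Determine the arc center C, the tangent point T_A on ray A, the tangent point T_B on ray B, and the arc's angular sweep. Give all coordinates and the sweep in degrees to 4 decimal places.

bisector direction at 2.2046° = (0.999260,0.038468)
center distance |VC| = r/sin(θ/2) = 16.559389/sin(57.4800°) = 19.638655
C = V + |VC|·bis = (45.6463,16.3813)
T_A = V + ((C−V)·d_A)·d_A = V + 10.5576·d_A = (32.0361,6.9486)
T_B = V + ((C−V)·d_B)·d_B = V + 10.5576·d_B = (31.3512,24.7398)
sweep = 180° − θ = 65.0400°

center=(45.6463,16.3813) T_A=(32.0361,6.9486) T_B=(31.3512,24.7398) sweep=65.0400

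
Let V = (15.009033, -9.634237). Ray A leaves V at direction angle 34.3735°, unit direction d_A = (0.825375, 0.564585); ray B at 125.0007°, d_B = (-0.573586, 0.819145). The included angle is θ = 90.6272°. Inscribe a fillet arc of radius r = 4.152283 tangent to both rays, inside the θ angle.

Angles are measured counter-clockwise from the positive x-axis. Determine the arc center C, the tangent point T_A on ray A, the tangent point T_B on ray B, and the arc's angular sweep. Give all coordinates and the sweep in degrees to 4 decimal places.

center=(16.0546,-3.8883) T_A=(18.3989,-7.3154) T_B=(12.6533,-6.2699) sweep=89.3728

bisector direction at 79.6871° = (0.179024,0.983845)
center distance |VC| = r/sin(θ/2) = 4.152283/sin(45.3136°) = 5.840336
C = V + |VC|·bis = (16.0546,-3.8883)
T_A = V + ((C−V)·d_A)·d_A = V + 4.1071·d_A = (18.3989,-7.3154)
T_B = V + ((C−V)·d_B)·d_B = V + 4.1071·d_B = (12.6533,-6.2699)
sweep = 180° − θ = 89.3728°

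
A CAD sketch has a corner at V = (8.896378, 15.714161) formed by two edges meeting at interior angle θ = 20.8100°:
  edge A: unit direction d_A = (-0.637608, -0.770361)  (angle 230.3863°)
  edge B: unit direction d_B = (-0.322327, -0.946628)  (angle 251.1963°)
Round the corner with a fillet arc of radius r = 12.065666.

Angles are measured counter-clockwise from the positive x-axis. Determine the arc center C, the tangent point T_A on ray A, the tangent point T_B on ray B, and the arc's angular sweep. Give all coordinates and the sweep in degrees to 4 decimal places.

center=(-23.7049,-42.5981) T_A=(-32.9998,-34.9050) T_B=(-12.2832,-46.4872) sweep=159.1900

bisector direction at 240.7913° = (-0.487992,-0.872848)
center distance |VC| = r/sin(θ/2) = 12.065666/sin(10.4050°) = 66.806941
C = V + |VC|·bis = (-23.7049,-42.5981)
T_A = V + ((C−V)·d_A)·d_A = V + 65.7083·d_A = (-32.9998,-34.9050)
T_B = V + ((C−V)·d_B)·d_B = V + 65.7083·d_B = (-12.2832,-46.4872)
sweep = 180° − θ = 159.1900°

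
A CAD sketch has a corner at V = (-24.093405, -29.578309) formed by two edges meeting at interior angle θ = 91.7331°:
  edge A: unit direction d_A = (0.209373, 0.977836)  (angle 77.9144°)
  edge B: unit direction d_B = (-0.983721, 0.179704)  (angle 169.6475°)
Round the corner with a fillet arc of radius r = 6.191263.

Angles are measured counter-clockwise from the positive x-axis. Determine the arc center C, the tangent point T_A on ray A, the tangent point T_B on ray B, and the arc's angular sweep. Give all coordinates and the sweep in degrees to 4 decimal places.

bisector direction at 123.7810° = (-0.556019,0.831169)
center distance |VC| = r/sin(θ/2) = 6.191263/sin(45.8665°) = 8.626294
C = V + |VC|·bis = (-28.8898,-22.4084)
T_A = V + ((C−V)·d_A)·d_A = V + 6.0068·d_A = (-22.8358,-23.7047)
T_B = V + ((C−V)·d_B)·d_B = V + 6.0068·d_B = (-30.0024,-28.4989)
sweep = 180° − θ = 88.2669°

center=(-28.8898,-22.4084) T_A=(-22.8358,-23.7047) T_B=(-30.0024,-28.4989) sweep=88.2669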